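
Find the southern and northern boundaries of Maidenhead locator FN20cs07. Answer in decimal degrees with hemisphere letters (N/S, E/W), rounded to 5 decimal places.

40.77917° N, 40.78333° N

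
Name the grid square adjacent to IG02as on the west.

HG92xs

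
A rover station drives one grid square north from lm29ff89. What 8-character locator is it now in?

LM29fg80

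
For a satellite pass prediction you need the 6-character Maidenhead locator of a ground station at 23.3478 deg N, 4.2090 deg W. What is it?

IL73vi

Add 180° to longitude and 90° to latitude: 175.7910, 113.3478.
Field: 175.7910/20 → 8 → I, 113.3478/10 → 11 → L; chars IL.
Square: 15.7910/2 → 7, 3.3478/1 → 3; chars 73.
Subsquare: 1.7910/0.0833333 → 21 → v, 0.3478/0.0416667 → 8 → i; chars vi.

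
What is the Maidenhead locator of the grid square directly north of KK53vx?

Latitude subsquare x = 23; +1 → 24, wraps to 0 = a, carry into square.
Latitude square 3; +1 → 4.
The longitude characters are unchanged.

KK54va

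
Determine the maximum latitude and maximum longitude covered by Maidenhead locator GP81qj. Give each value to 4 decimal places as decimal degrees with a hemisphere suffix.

61.4167° N, 42.5833° W

Field G=6, P=15: +6·20° lon, +15·10° lat → SW at lon -60°, lat 60°.
Square 8, 1: +8·2° lon, +1·1° lat → SW at lon -44°, lat 61°.
Subsquare q=16, j=9: +16·0.0833333° lon, +9·0.0416667° lat → SW at lon -42.6667°, lat 61.375°.
Cell spans 0.0833333° lon × 0.0416667° lat. NE corner is SW corner plus one full cell.
latitude 61.4167° N, longitude 42.5833° W.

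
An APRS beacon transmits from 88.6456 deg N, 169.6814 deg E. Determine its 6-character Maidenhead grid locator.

RR48up

Offset from 180°W / 90°S: lon 349.6814°, lat 178.6456°.
Field: lon ⌊349.6814/20⌋ = 17 → R; lat ⌊178.6456/10⌋ = 17 → R.
Square: lon ⌊9.6814/2⌋ = 4; lat ⌊8.6456/1⌋ = 8.
Subsquare: lon ⌊1.6814/0.0833333⌋ = 20 → u; lat ⌊0.6456/0.0416667⌋ = 15 → p.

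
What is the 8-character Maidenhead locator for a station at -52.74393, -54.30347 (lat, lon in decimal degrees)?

GD27ug31

Offset from 180°W / 90°S: lon 125.69653°, lat 37.25607°.
Field: lon ⌊125.69653/20⌋ = 6 → G; lat ⌊37.25607/10⌋ = 3 → D.
Square: lon ⌊5.69653/2⌋ = 2; lat ⌊7.25607/1⌋ = 7.
Subsquare: lon ⌊1.69653/0.0833333⌋ = 20 → u; lat ⌊0.25607/0.0416667⌋ = 6 → g.
Extended square: lon ⌊0.02986/0.00833333⌋ = 3; lat ⌊0.00607/0.00416667⌋ = 1.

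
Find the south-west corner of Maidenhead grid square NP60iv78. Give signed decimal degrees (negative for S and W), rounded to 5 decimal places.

Field N=13, P=15: +13·20° lon, +15·10° lat → SW at lon 80°, lat 60°.
Square 6, 0: +6·2° lon, +0·1° lat → SW at lon 92°, lat 60°.
Subsquare i=8, v=21: +8·0.0833333° lon, +21·0.0416667° lat → SW at lon 92.6667°, lat 60.875°.
Extended square 7, 8: +7·0.00833333° lon, +8·0.00416667° lat → SW at lon 92.725°, lat 60.9083°.
latitude 60.90833, longitude 92.72500.

60.90833, 92.72500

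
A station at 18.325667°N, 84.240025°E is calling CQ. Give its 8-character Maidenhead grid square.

NK28ch88

Offset from 180°W / 90°S: lon 264.24003°, lat 108.32567°.
Field: lon ⌊264.24003/20⌋ = 13 → N; lat ⌊108.32567/10⌋ = 10 → K.
Square: lon ⌊4.24003/2⌋ = 2; lat ⌊8.32567/1⌋ = 8.
Subsquare: lon ⌊0.24003/0.0833333⌋ = 2 → c; lat ⌊0.32567/0.0416667⌋ = 7 → h.
Extended square: lon ⌊0.07336/0.00833333⌋ = 8; lat ⌊0.03400/0.00416667⌋ = 8.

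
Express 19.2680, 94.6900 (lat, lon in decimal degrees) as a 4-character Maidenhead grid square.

NK79

Shift to the Maidenhead origin (180°W, 90°S): lon 274.69, lat 109.27.
Field: lon ⌊274.69/20⌋ = 13 → N; lat ⌊109.27/10⌋ = 10 → K.
Square: lon ⌊14.69/2⌋ = 7; lat ⌊9.27/1⌋ = 9.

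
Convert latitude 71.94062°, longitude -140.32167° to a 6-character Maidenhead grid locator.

BQ91uw

Offset from 180°W / 90°S: lon 39.6783°, lat 161.9406°.
Field (20°×10°, letters A–R): 39.6783/20 → 1 → B, 161.9406/10 → 16 → Q; chars BQ.
Square (2°×1°, digits 0–9): 19.6783/2 → 9, 1.9406/1 → 1; chars 91.
Subsquare (5′×2.5′, letters a–x): 1.6783/0.0833333 → 20 → u, 0.9406/0.0416667 → 22 → w; chars uw.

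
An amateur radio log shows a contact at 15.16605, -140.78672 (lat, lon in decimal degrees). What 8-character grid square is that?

Shift to the Maidenhead origin (180°W, 90°S): lon 39.21328, lat 105.16605.
Field: 39.21328/20 → 1 → B, 105.16605/10 → 10 → K; chars BK.
Square: 19.21328/2 → 9, 5.16605/1 → 5; chars 95.
Subsquare: 1.21328/0.0833333 → 14 → o, 0.16605/0.0416667 → 3 → d; chars od.
Extended square: 0.04661/0.00833333 → 5, 0.04105/0.00416667 → 9; chars 59.

BK95od59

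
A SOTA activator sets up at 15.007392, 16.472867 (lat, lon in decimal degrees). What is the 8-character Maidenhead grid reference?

Shift to the Maidenhead origin (180°W, 90°S): lon 196.47287, lat 105.00739.
Field: lon ⌊196.47287/20⌋ = 9 → J; lat ⌊105.00739/10⌋ = 10 → K.
Square: lon ⌊16.47287/2⌋ = 8; lat ⌊5.00739/1⌋ = 5.
Subsquare: lon ⌊0.47287/0.0833333⌋ = 5 → f; lat ⌊0.00739/0.0416667⌋ = 0 → a.
Extended square: lon ⌊0.05620/0.00833333⌋ = 6; lat ⌊0.00739/0.00416667⌋ = 1.

JK85fa61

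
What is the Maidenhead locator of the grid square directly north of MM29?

MN20

Latitude square 9; +1 → 10, wraps to 0, carry into field.
Latitude field M = 12; +1 → 13 = N.
The longitude characters are unchanged.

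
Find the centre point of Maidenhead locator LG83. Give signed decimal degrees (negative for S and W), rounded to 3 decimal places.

-26.500, 57.000

Field L=11, G=6: +11·20° lon, +6·10° lat → SW at lon 40°, lat -30°.
Square 8, 3: +8·2° lon, +3·1° lat → SW at lon 56°, lat -27°.
Cell spans 2° lon × 1° lat. Centre is SW corner plus half of each.
latitude -26.500, longitude 57.000.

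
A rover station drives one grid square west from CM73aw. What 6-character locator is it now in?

CM63xw

Longitude subsquare a = 0; −1 → -1, wraps to 23 = x, carry into square.
Longitude square 7; −1 → 6.
The latitude characters are unchanged.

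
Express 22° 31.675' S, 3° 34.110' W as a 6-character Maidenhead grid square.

Shift to the Maidenhead origin (180°W, 90°S): lon 176.4315, lat 67.4721.
Field (20°×10°, letters A–R): lon ⌊176.4315/20⌋ = 8 → I; lat ⌊67.4721/10⌋ = 6 → G.
Square (2°×1°, digits 0–9): lon ⌊16.4315/2⌋ = 8; lat ⌊7.4721/1⌋ = 7.
Subsquare (5′×2.5′, letters a–x): lon ⌊0.4315/0.0833333⌋ = 5 → f; lat ⌊0.4721/0.0416667⌋ = 11 → l.

IG87fl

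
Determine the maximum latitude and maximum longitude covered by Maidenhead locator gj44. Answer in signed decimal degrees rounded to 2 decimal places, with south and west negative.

5.00, -50.00

Field G=6, J=9: +6·20° lon, +9·10° lat → SW at lon -60°, lat 0°.
Square 4, 4: +4·2° lon, +4·1° lat → SW at lon -52°, lat 4°.
Cell spans 2° lon × 1° lat. NE corner is SW corner plus one full cell.
latitude 5.00, longitude -50.00.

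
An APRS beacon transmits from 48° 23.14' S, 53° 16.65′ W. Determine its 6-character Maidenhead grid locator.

Shift to the Maidenhead origin (180°W, 90°S): lon 126.7225, lat 41.6143.
Field (20°×10°, letters A–R): 126.7225/20 → 6 → G, 41.6143/10 → 4 → E; chars GE.
Square (2°×1°, digits 0–9): 6.7225/2 → 3, 1.6143/1 → 1; chars 31.
Subsquare (5′×2.5′, letters a–x): 0.7225/0.0833333 → 8 → i, 0.6143/0.0416667 → 14 → o; chars io.

GE31io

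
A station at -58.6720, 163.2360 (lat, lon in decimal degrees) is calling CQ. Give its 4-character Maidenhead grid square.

Offset from 180°W / 90°S: lon 343.24°, lat 31.33°.
Field: lon ⌊343.24/20⌋ = 17 → R; lat ⌊31.33/10⌋ = 3 → D.
Square: lon ⌊3.24/2⌋ = 1; lat ⌊1.33/1⌋ = 1.

RD11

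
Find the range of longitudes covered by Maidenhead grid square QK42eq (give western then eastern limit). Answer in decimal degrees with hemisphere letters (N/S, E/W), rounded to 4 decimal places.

148.3333° E, 148.4167° E

Field Q=16, K=10: +16·20° lon, +10·10° lat → SW at lon 140°, lat 10°.
Square 4, 2: +4·2° lon, +2·1° lat → SW at lon 148°, lat 12°.
Subsquare e=4, q=16: +4·0.0833333° lon, +16·0.0416667° lat → SW at lon 148.333°, lat 12.6667°.
Cell spans 0.0833333° lon × 0.0416667° lat.
west 148.3333° E, east 148.4167° E.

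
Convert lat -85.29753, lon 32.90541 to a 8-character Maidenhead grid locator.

Offset from 180°W / 90°S: lon 212.90541°, lat 4.70247°.
Field: lon ⌊212.90541/20⌋ = 10 → K; lat ⌊4.70247/10⌋ = 0 → A.
Square: lon ⌊12.90541/2⌋ = 6; lat ⌊4.70247/1⌋ = 4.
Subsquare: lon ⌊0.90541/0.0833333⌋ = 10 → k; lat ⌊0.70247/0.0416667⌋ = 16 → q.
Extended square: lon ⌊0.07208/0.00833333⌋ = 8; lat ⌊0.03580/0.00416667⌋ = 8.

KA64kq88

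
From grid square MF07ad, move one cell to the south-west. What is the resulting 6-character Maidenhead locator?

LF97xc

Longitude subsquare a = 0; −1 → -1, wraps to 23 = x, carry into square.
Longitude square 0; −1 → -1, wraps to 9, carry into field.
Longitude field M = 12; −1 → 11 = L.
Latitude subsquare d = 3; −1 → 2 = c.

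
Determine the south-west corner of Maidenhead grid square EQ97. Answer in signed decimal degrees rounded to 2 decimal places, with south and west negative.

Field E=4, Q=16: +4·20° lon, +16·10° lat → SW at lon -100°, lat 70°.
Square 9, 7: +9·2° lon, +7·1° lat → SW at lon -82°, lat 77°.
latitude 77.00, longitude -82.00.

77.00, -82.00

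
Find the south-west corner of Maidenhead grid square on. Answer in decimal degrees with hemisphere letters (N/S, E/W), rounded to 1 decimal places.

Field O=14, N=13: +14·20° lon, +13·10° lat → SW at lon 100°, lat 40°.
latitude 40.0° N, longitude 100.0° E.

40.0° N, 100.0° E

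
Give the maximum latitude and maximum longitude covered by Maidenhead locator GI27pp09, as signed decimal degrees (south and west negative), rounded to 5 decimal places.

-2.33333, -54.74167

Field G=6, I=8: +6·20° lon, +8·10° lat → SW at lon -60°, lat -10°.
Square 2, 7: +2·2° lon, +7·1° lat → SW at lon -56°, lat -3°.
Subsquare p=15, p=15: +15·0.0833333° lon, +15·0.0416667° lat → SW at lon -54.75°, lat -2.375°.
Extended square 0, 9: +0·0.00833333° lon, +9·0.00416667° lat → SW at lon -54.75°, lat -2.3375°.
Cell spans 0.00833333° lon × 0.00416667° lat. NE corner is SW corner plus one full cell.
latitude -2.33333, longitude -54.74167.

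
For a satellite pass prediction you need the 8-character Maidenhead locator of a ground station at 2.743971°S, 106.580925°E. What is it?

Add 180° to longitude and 90° to latitude: 286.58092, 87.25603.
Field: 286.58092/20 → 14 → O, 87.25603/10 → 8 → I; chars OI.
Square: 6.58092/2 → 3, 7.25603/1 → 7; chars 37.
Subsquare: 0.58092/0.0833333 → 6 → g, 0.25603/0.0416667 → 6 → g; chars gg.
Extended square: 0.08092/0.00833333 → 9, 0.00603/0.00416667 → 1; chars 91.

OI37gg91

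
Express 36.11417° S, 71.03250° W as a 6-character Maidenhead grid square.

FF43lv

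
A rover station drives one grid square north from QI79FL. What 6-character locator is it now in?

Latitude subsquare l = 11; +1 → 12 = m.
The longitude characters are unchanged.

QI79fm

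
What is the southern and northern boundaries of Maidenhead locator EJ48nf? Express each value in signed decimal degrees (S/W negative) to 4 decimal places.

8.2083, 8.2500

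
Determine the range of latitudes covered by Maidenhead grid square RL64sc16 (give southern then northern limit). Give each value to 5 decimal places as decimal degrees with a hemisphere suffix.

24.10833° N, 24.11250° N

Field R=17, L=11: +17·20° lon, +11·10° lat → SW at lon 160°, lat 20°.
Square 6, 4: +6·2° lon, +4·1° lat → SW at lon 172°, lat 24°.
Subsquare s=18, c=2: +18·0.0833333° lon, +2·0.0416667° lat → SW at lon 173.5°, lat 24.0833°.
Extended square 1, 6: +1·0.00833333° lon, +6·0.00416667° lat → SW at lon 173.508°, lat 24.1083°.
Cell spans 0.00833333° lon × 0.00416667° lat.
south 24.10833° N, north 24.11250° N.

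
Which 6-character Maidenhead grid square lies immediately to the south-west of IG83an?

IG73xm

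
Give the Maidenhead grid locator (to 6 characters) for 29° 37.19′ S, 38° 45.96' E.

Offset from 180°W / 90°S: lon 218.7660°, lat 60.3802°.
Field: 218.7660/20 → 10 → K, 60.3802/10 → 6 → G; chars KG.
Square: 18.7660/2 → 9, 0.3802/1 → 0; chars 90.
Subsquare: 0.7660/0.0833333 → 9 → j, 0.3802/0.0416667 → 9 → j; chars jj.

KG90jj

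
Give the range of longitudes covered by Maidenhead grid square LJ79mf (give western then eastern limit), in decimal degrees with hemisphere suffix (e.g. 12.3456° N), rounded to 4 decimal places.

Field L=11, J=9: +11·20° lon, +9·10° lat → SW at lon 40°, lat 0°.
Square 7, 9: +7·2° lon, +9·1° lat → SW at lon 54°, lat 9°.
Subsquare m=12, f=5: +12·0.0833333° lon, +5·0.0416667° lat → SW at lon 55°, lat 9.20833°.
Cell spans 0.0833333° lon × 0.0416667° lat.
west 55.0000° E, east 55.0833° E.

55.0000° E, 55.0833° E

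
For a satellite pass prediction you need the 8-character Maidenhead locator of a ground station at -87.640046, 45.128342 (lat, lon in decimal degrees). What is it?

Add 180° to longitude and 90° to latitude: 225.12834, 2.35995.
Field: lon ⌊225.12834/20⌋ = 11 → L; lat ⌊2.35995/10⌋ = 0 → A.
Square: lon ⌊5.12834/2⌋ = 2; lat ⌊2.35995/1⌋ = 2.
Subsquare: lon ⌊1.12834/0.0833333⌋ = 13 → n; lat ⌊0.35995/0.0416667⌋ = 8 → i.
Extended square: lon ⌊0.04501/0.00833333⌋ = 5; lat ⌊0.02662/0.00416667⌋ = 6.

LA22ni56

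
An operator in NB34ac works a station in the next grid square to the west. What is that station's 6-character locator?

NB24xc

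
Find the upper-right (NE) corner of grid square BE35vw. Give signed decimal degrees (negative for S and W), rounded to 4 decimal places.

Field B=1, E=4: +1·20° lon, +4·10° lat → SW at lon -160°, lat -50°.
Square 3, 5: +3·2° lon, +5·1° lat → SW at lon -154°, lat -45°.
Subsquare v=21, w=22: +21·0.0833333° lon, +22·0.0416667° lat → SW at lon -152.25°, lat -44.0833°.
Cell spans 0.0833333° lon × 0.0416667° lat. NE corner is SW corner plus one full cell.
latitude -44.0417, longitude -152.1667.

-44.0417, -152.1667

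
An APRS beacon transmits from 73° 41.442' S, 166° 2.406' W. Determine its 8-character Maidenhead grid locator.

AB66xh54

Add 180° to longitude and 90° to latitude: 13.95990, 16.30930.
Field: lon ⌊13.95990/20⌋ = 0 → A; lat ⌊16.30930/10⌋ = 1 → B.
Square: lon ⌊13.95990/2⌋ = 6; lat ⌊6.30930/1⌋ = 6.
Subsquare: lon ⌊1.95990/0.0833333⌋ = 23 → x; lat ⌊0.30930/0.0416667⌋ = 7 → h.
Extended square: lon ⌊0.04323/0.00833333⌋ = 5; lat ⌊0.01763/0.00416667⌋ = 4.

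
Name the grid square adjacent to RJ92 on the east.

AJ02

Longitude square 9; +1 → 10, wraps to 0, carry into field.
Longitude field R = 17; +1 → 18, wraps to 0 = A, wrapping around the antimeridian.
The latitude characters are unchanged.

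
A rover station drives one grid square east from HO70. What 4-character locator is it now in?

HO80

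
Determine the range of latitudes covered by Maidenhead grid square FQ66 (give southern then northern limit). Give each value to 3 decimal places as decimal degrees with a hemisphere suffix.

76.000° N, 77.000° N

Field F=5, Q=16: +5·20° lon, +16·10° lat → SW at lon -80°, lat 70°.
Square 6, 6: +6·2° lon, +6·1° lat → SW at lon -68°, lat 76°.
Cell spans 2° lon × 1° lat.
south 76.000° N, north 77.000° N.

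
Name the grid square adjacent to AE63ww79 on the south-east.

Longitude extended square 7; +1 → 8.
Latitude extended square 9; −1 → 8.

AE63ww88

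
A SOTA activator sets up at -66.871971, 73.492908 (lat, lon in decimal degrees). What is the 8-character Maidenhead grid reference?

Offset from 180°W / 90°S: lon 253.49291°, lat 23.12803°.
Field (20°×10°, letters A–R): lon ⌊253.49291/20⌋ = 12 → M; lat ⌊23.12803/10⌋ = 2 → C.
Square (2°×1°, digits 0–9): lon ⌊13.49291/2⌋ = 6; lat ⌊3.12803/1⌋ = 3.
Subsquare (5′×2.5′, letters a–x): lon ⌊1.49291/0.0833333⌋ = 17 → r; lat ⌊0.12803/0.0416667⌋ = 3 → d.
Extended square (30″×15″, digits 0–9): lon ⌊0.07624/0.00833333⌋ = 9; lat ⌊0.00303/0.00416667⌋ = 0.

MC63rd90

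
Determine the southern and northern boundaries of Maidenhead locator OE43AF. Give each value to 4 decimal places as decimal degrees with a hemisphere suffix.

Field O=14, E=4: +14·20° lon, +4·10° lat → SW at lon 100°, lat -50°.
Square 4, 3: +4·2° lon, +3·1° lat → SW at lon 108°, lat -47°.
Subsquare a=0, f=5: +0·0.0833333° lon, +5·0.0416667° lat → SW at lon 108°, lat -46.7917°.
Cell spans 0.0833333° lon × 0.0416667° lat.
south 46.7917° S, north 46.7500° S.

46.7917° S, 46.7500° S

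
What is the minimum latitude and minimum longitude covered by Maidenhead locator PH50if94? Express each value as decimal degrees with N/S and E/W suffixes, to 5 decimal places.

19.77500° S, 130.74167° E

Field P=15, H=7: +15·20° lon, +7·10° lat → SW at lon 120°, lat -20°.
Square 5, 0: +5·2° lon, +0·1° lat → SW at lon 130°, lat -20°.
Subsquare i=8, f=5: +8·0.0833333° lon, +5·0.0416667° lat → SW at lon 130.667°, lat -19.7917°.
Extended square 9, 4: +9·0.00833333° lon, +4·0.00416667° lat → SW at lon 130.742°, lat -19.775°.
latitude 19.77500° S, longitude 130.74167° E.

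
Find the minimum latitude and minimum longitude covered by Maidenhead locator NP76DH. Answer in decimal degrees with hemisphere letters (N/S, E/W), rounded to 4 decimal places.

Field N=13, P=15: +13·20° lon, +15·10° lat → SW at lon 80°, lat 60°.
Square 7, 6: +7·2° lon, +6·1° lat → SW at lon 94°, lat 66°.
Subsquare d=3, h=7: +3·0.0833333° lon, +7·0.0416667° lat → SW at lon 94.25°, lat 66.2917°.
latitude 66.2917° N, longitude 94.2500° E.

66.2917° N, 94.2500° E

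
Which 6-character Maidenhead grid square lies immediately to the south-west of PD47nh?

PD47mg

Longitude subsquare n = 13; −1 → 12 = m.
Latitude subsquare h = 7; −1 → 6 = g.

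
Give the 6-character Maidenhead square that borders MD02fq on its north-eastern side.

MD02gr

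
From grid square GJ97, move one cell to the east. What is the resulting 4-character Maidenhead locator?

Longitude square 9; +1 → 10, wraps to 0, carry into field.
Longitude field G = 6; +1 → 7 = H.
The latitude characters are unchanged.

HJ07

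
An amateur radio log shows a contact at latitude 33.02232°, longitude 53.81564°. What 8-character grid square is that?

LM63va75

Offset from 180°W / 90°S: lon 233.81564°, lat 123.02232°.
Field (20°×10°, letters A–R): lon ⌊233.81564/20⌋ = 11 → L; lat ⌊123.02232/10⌋ = 12 → M.
Square (2°×1°, digits 0–9): lon ⌊13.81564/2⌋ = 6; lat ⌊3.02232/1⌋ = 3.
Subsquare (5′×2.5′, letters a–x): lon ⌊1.81564/0.0833333⌋ = 21 → v; lat ⌊0.02232/0.0416667⌋ = 0 → a.
Extended square (30″×15″, digits 0–9): lon ⌊0.06564/0.00833333⌋ = 7; lat ⌊0.02232/0.00416667⌋ = 5.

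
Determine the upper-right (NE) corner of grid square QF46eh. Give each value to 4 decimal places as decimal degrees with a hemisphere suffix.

33.6667° S, 148.4167° E

Field Q=16, F=5: +16·20° lon, +5·10° lat → SW at lon 140°, lat -40°.
Square 4, 6: +4·2° lon, +6·1° lat → SW at lon 148°, lat -34°.
Subsquare e=4, h=7: +4·0.0833333° lon, +7·0.0416667° lat → SW at lon 148.333°, lat -33.7083°.
Cell spans 0.0833333° lon × 0.0416667° lat. NE corner is SW corner plus one full cell.
latitude 33.6667° S, longitude 148.4167° E.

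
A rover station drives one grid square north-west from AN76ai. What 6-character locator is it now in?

AN66xj

Longitude subsquare a = 0; −1 → -1, wraps to 23 = x, carry into square.
Longitude square 7; −1 → 6.
Latitude subsquare i = 8; +1 → 9 = j.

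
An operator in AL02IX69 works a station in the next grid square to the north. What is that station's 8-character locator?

AL03ia60

Latitude extended square 9; +1 → 10, wraps to 0, carry into subsquare.
Latitude subsquare x = 23; +1 → 24, wraps to 0 = a, carry into square.
Latitude square 2; +1 → 3.
The longitude characters are unchanged.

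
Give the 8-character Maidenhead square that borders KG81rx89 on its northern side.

KG82ra80

Latitude extended square 9; +1 → 10, wraps to 0, carry into subsquare.
Latitude subsquare x = 23; +1 → 24, wraps to 0 = a, carry into square.
Latitude square 1; +1 → 2.
The longitude characters are unchanged.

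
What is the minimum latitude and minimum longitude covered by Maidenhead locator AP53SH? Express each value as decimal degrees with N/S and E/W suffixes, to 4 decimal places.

63.2917° N, 168.5000° W

Field A=0, P=15: +0·20° lon, +15·10° lat → SW at lon -180°, lat 60°.
Square 5, 3: +5·2° lon, +3·1° lat → SW at lon -170°, lat 63°.
Subsquare s=18, h=7: +18·0.0833333° lon, +7·0.0416667° lat → SW at lon -168.5°, lat 63.2917°.
latitude 63.2917° N, longitude 168.5000° W.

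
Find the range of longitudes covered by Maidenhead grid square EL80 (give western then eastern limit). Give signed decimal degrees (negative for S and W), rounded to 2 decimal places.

Field E=4, L=11: +4·20° lon, +11·10° lat → SW at lon -100°, lat 20°.
Square 8, 0: +8·2° lon, +0·1° lat → SW at lon -84°, lat 20°.
Cell spans 2° lon × 1° lat.
west -84.00, east -82.00.

-84.00, -82.00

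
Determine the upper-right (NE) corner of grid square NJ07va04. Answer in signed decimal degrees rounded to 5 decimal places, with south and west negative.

Field N=13, J=9: +13·20° lon, +9·10° lat → SW at lon 80°, lat 0°.
Square 0, 7: +0·2° lon, +7·1° lat → SW at lon 80°, lat 7°.
Subsquare v=21, a=0: +21·0.0833333° lon, +0·0.0416667° lat → SW at lon 81.75°, lat 7°.
Extended square 0, 4: +0·0.00833333° lon, +4·0.00416667° lat → SW at lon 81.75°, lat 7.01667°.
Cell spans 0.00833333° lon × 0.00416667° lat. NE corner is SW corner plus one full cell.
latitude 7.02083, longitude 81.75833.

7.02083, 81.75833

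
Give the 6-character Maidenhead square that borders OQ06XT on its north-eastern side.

OQ16au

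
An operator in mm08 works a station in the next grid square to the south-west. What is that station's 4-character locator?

Longitude square 0; −1 → -1, wraps to 9, carry into field.
Longitude field M = 12; −1 → 11 = L.
Latitude square 8; −1 → 7.

LM97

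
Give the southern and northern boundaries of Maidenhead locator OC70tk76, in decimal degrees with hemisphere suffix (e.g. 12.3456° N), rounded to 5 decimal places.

69.55833° S, 69.55417° S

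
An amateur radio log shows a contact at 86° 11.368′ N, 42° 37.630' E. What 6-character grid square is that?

Offset from 180°W / 90°S: lon 222.6272°, lat 176.1895°.
Field: lon ⌊222.6272/20⌋ = 11 → L; lat ⌊176.1895/10⌋ = 17 → R.
Square: lon ⌊2.6272/2⌋ = 1; lat ⌊6.1895/1⌋ = 6.
Subsquare: lon ⌊0.6272/0.0833333⌋ = 7 → h; lat ⌊0.1895/0.0416667⌋ = 4 → e.

LR16he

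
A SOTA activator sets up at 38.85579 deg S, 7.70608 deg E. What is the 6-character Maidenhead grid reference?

Shift to the Maidenhead origin (180°W, 90°S): lon 187.7061, lat 51.1442.
Field: lon ⌊187.7061/20⌋ = 9 → J; lat ⌊51.1442/10⌋ = 5 → F.
Square: lon ⌊7.7061/2⌋ = 3; lat ⌊1.1442/1⌋ = 1.
Subsquare: lon ⌊1.7061/0.0833333⌋ = 20 → u; lat ⌊0.1442/0.0416667⌋ = 3 → d.

JF31ud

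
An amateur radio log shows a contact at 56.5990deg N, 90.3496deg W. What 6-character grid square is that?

Offset from 180°W / 90°S: lon 89.6504°, lat 146.5990°.
Field (20°×10°, letters A–R): 89.6504/20 → 4 → E, 146.5990/10 → 14 → O; chars EO.
Square (2°×1°, digits 0–9): 9.6504/2 → 4, 6.5990/1 → 6; chars 46.
Subsquare (5′×2.5′, letters a–x): 1.6504/0.0833333 → 19 → t, 0.5990/0.0416667 → 14 → o; chars to.

EO46to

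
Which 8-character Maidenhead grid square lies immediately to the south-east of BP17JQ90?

BP17kp09

Longitude extended square 9; +1 → 10, wraps to 0, carry into subsquare.
Longitude subsquare j = 9; +1 → 10 = k.
Latitude extended square 0; −1 → -1, wraps to 9, carry into subsquare.
Latitude subsquare q = 16; −1 → 15 = p.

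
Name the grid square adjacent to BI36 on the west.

BI26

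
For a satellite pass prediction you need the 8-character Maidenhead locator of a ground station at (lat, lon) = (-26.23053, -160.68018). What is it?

Offset from 180°W / 90°S: lon 19.31982°, lat 63.76947°.
Field (20°×10°, letters A–R): lon ⌊19.31982/20⌋ = 0 → A; lat ⌊63.76947/10⌋ = 6 → G.
Square (2°×1°, digits 0–9): lon ⌊19.31982/2⌋ = 9; lat ⌊3.76947/1⌋ = 3.
Subsquare (5′×2.5′, letters a–x): lon ⌊1.31982/0.0833333⌋ = 15 → p; lat ⌊0.76947/0.0416667⌋ = 18 → s.
Extended square (30″×15″, digits 0–9): lon ⌊0.06982/0.00833333⌋ = 8; lat ⌊0.01947/0.00416667⌋ = 4.

AG93ps84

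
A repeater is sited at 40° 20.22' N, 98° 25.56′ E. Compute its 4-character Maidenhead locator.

Shift to the Maidenhead origin (180°W, 90°S): lon 278.43, lat 130.34.
Field: lon ⌊278.43/20⌋ = 13 → N; lat ⌊130.34/10⌋ = 13 → N.
Square: lon ⌊18.43/2⌋ = 9; lat ⌊0.34/1⌋ = 0.

NN90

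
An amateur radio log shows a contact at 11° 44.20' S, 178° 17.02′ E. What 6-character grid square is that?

Offset from 180°W / 90°S: lon 358.2837°, lat 78.2633°.
Field: lon ⌊358.2837/20⌋ = 17 → R; lat ⌊78.2633/10⌋ = 7 → H.
Square: lon ⌊18.2837/2⌋ = 9; lat ⌊8.2633/1⌋ = 8.
Subsquare: lon ⌊0.2837/0.0833333⌋ = 3 → d; lat ⌊0.2633/0.0416667⌋ = 6 → g.

RH98dg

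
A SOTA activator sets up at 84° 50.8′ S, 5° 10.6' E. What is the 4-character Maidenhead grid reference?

Shift to the Maidenhead origin (180°W, 90°S): lon 185.18, lat 5.15.
Field: 185.18/20 → 9 → J, 5.15/10 → 0 → A; chars JA.
Square: 5.18/2 → 2, 5.15/1 → 5; chars 25.

JA25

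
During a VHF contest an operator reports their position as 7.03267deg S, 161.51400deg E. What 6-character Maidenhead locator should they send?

Add 180° to longitude and 90° to latitude: 341.5140, 82.9673.
Field: lon ⌊341.5140/20⌋ = 17 → R; lat ⌊82.9673/10⌋ = 8 → I.
Square: lon ⌊1.5140/2⌋ = 0; lat ⌊2.9673/1⌋ = 2.
Subsquare: lon ⌊1.5140/0.0833333⌋ = 18 → s; lat ⌊0.9673/0.0416667⌋ = 23 → x.

RI02sx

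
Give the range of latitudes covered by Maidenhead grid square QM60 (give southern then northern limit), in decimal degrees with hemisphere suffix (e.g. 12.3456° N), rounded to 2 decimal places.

30.00° N, 31.00° N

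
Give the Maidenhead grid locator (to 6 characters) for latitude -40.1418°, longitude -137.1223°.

CE19ku

Add 180° to longitude and 90° to latitude: 42.8777, 49.8582.
Field: lon ⌊42.8777/20⌋ = 2 → C; lat ⌊49.8582/10⌋ = 4 → E.
Square: lon ⌊2.8777/2⌋ = 1; lat ⌊9.8582/1⌋ = 9.
Subsquare: lon ⌊0.8777/0.0833333⌋ = 10 → k; lat ⌊0.8582/0.0416667⌋ = 20 → u.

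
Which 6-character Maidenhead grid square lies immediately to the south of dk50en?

DK50em

Latitude subsquare n = 13; −1 → 12 = m.
The longitude characters are unchanged.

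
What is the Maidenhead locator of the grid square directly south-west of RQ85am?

RQ75xl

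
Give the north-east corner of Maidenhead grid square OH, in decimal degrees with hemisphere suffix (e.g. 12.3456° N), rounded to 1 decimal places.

Field O=14, H=7: +14·20° lon, +7·10° lat → SW at lon 100°, lat -20°.
Cell spans 20° lon × 10° lat. NE corner is SW corner plus one full cell.
latitude 10.0° S, longitude 120.0° E.

10.0° S, 120.0° E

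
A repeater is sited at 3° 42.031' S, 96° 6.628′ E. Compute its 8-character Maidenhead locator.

NI86bh31

Shift to the Maidenhead origin (180°W, 90°S): lon 276.11047, lat 86.29948.
Field: lon ⌊276.11047/20⌋ = 13 → N; lat ⌊86.29948/10⌋ = 8 → I.
Square: lon ⌊16.11047/2⌋ = 8; lat ⌊6.29948/1⌋ = 6.
Subsquare: lon ⌊0.11047/0.0833333⌋ = 1 → b; lat ⌊0.29948/0.0416667⌋ = 7 → h.
Extended square: lon ⌊0.02713/0.00833333⌋ = 3; lat ⌊0.00782/0.00416667⌋ = 1.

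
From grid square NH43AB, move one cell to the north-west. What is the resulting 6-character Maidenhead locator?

NH33xc

Longitude subsquare a = 0; −1 → -1, wraps to 23 = x, carry into square.
Longitude square 4; −1 → 3.
Latitude subsquare b = 1; +1 → 2 = c.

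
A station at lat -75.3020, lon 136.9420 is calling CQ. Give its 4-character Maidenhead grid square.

PB84

Add 180° to longitude and 90° to latitude: 316.94, 14.70.
Field: 316.94/20 → 15 → P, 14.70/10 → 1 → B; chars PB.
Square: 16.94/2 → 8, 4.70/1 → 4; chars 84.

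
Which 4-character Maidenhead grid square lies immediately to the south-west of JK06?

IK95

Longitude square 0; −1 → -1, wraps to 9, carry into field.
Longitude field J = 9; −1 → 8 = I.
Latitude square 6; −1 → 5.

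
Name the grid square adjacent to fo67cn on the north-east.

FO67do

Longitude subsquare c = 2; +1 → 3 = d.
Latitude subsquare n = 13; +1 → 14 = o.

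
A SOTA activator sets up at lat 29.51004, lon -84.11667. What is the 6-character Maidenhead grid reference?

EL79wm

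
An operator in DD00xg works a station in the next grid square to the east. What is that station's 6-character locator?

Longitude subsquare x = 23; +1 → 24, wraps to 0 = a, carry into square.
Longitude square 0; +1 → 1.
The latitude characters are unchanged.

DD10ag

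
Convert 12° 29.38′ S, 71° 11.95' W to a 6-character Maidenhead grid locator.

FH47jm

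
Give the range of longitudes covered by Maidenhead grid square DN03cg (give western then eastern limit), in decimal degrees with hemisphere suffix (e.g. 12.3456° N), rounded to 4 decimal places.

Field D=3, N=13: +3·20° lon, +13·10° lat → SW at lon -120°, lat 40°.
Square 0, 3: +0·2° lon, +3·1° lat → SW at lon -120°, lat 43°.
Subsquare c=2, g=6: +2·0.0833333° lon, +6·0.0416667° lat → SW at lon -119.833°, lat 43.25°.
Cell spans 0.0833333° lon × 0.0416667° lat.
west 119.8333° W, east 119.7500° W.

119.8333° W, 119.7500° W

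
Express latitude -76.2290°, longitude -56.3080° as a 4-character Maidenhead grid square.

Offset from 180°W / 90°S: lon 123.69°, lat 13.77°.
Field: 123.69/20 → 6 → G, 13.77/10 → 1 → B; chars GB.
Square: 3.69/2 → 1, 3.77/1 → 3; chars 13.

GB13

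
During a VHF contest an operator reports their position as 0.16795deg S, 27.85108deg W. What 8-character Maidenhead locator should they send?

Shift to the Maidenhead origin (180°W, 90°S): lon 152.14892, lat 89.83205.
Field: lon ⌊152.14892/20⌋ = 7 → H; lat ⌊89.83205/10⌋ = 8 → I.
Square: lon ⌊12.14892/2⌋ = 6; lat ⌊9.83205/1⌋ = 9.
Subsquare: lon ⌊0.14892/0.0833333⌋ = 1 → b; lat ⌊0.83205/0.0416667⌋ = 19 → t.
Extended square: lon ⌊0.06559/0.00833333⌋ = 7; lat ⌊0.04038/0.00416667⌋ = 9.

HI69bt79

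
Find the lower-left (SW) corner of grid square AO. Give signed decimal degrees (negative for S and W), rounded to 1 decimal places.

50.0, -180.0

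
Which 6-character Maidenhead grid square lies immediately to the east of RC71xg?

RC81ag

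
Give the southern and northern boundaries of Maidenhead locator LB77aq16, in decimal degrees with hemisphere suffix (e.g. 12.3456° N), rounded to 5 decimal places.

72.30833° S, 72.30417° S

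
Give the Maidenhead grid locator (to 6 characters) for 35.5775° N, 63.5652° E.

MM15sn

Add 180° to longitude and 90° to latitude: 243.5652, 125.5775.
Field: lon ⌊243.5652/20⌋ = 12 → M; lat ⌊125.5775/10⌋ = 12 → M.
Square: lon ⌊3.5652/2⌋ = 1; lat ⌊5.5775/1⌋ = 5.
Subsquare: lon ⌊1.5652/0.0833333⌋ = 18 → s; lat ⌊0.5775/0.0416667⌋ = 13 → n.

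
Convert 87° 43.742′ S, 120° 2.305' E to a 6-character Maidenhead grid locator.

Offset from 180°W / 90°S: lon 300.0384°, lat 2.2710°.
Field: 300.0384/20 → 15 → P, 2.2710/10 → 0 → A; chars PA.
Square: 0.0384/2 → 0, 2.2710/1 → 2; chars 02.
Subsquare: 0.0384/0.0833333 → 0 → a, 0.2710/0.0416667 → 6 → g; chars ag.

PA02ag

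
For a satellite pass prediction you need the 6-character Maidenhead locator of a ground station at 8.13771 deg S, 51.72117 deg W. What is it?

Offset from 180°W / 90°S: lon 128.2788°, lat 81.8623°.
Field: lon ⌊128.2788/20⌋ = 6 → G; lat ⌊81.8623/10⌋ = 8 → I.
Square: lon ⌊8.2788/2⌋ = 4; lat ⌊1.8623/1⌋ = 1.
Subsquare: lon ⌊0.2788/0.0833333⌋ = 3 → d; lat ⌊0.8623/0.0416667⌋ = 20 → u.

GI41du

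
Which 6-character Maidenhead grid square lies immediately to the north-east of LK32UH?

LK32vi

Longitude subsquare u = 20; +1 → 21 = v.
Latitude subsquare h = 7; +1 → 8 = i.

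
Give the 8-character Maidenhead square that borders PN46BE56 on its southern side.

PN46be55

Latitude extended square 6; −1 → 5.
The longitude characters are unchanged.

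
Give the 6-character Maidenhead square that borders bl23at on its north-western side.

BL13xu

Longitude subsquare a = 0; −1 → -1, wraps to 23 = x, carry into square.
Longitude square 2; −1 → 1.
Latitude subsquare t = 19; +1 → 20 = u.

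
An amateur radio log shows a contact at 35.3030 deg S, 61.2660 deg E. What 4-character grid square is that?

MF04

Shift to the Maidenhead origin (180°W, 90°S): lon 241.27, lat 54.70.
Field (20°×10°, letters A–R): lon ⌊241.27/20⌋ = 12 → M; lat ⌊54.70/10⌋ = 5 → F.
Square (2°×1°, digits 0–9): lon ⌊1.27/2⌋ = 0; lat ⌊4.70/1⌋ = 4.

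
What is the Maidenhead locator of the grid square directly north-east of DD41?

DD52

Longitude square 4; +1 → 5.
Latitude square 1; +1 → 2.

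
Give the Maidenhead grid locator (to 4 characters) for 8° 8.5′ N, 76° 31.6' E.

Add 180° to longitude and 90° to latitude: 256.53, 98.14.
Field: lon ⌊256.53/20⌋ = 12 → M; lat ⌊98.14/10⌋ = 9 → J.
Square: lon ⌊16.53/2⌋ = 8; lat ⌊8.14/1⌋ = 8.

MJ88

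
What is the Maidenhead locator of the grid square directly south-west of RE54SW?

RE54rv

Longitude subsquare s = 18; −1 → 17 = r.
Latitude subsquare w = 22; −1 → 21 = v.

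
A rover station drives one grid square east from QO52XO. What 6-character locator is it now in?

Longitude subsquare x = 23; +1 → 24, wraps to 0 = a, carry into square.
Longitude square 5; +1 → 6.
The latitude characters are unchanged.

QO62ao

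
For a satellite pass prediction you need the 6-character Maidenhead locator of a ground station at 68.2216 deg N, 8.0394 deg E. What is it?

JP48af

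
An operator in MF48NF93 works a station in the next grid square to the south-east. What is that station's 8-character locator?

Longitude extended square 9; +1 → 10, wraps to 0, carry into subsquare.
Longitude subsquare n = 13; +1 → 14 = o.
Latitude extended square 3; −1 → 2.

MF48of02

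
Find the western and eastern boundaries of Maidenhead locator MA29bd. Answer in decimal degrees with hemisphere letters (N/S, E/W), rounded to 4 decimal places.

64.0833° E, 64.1667° E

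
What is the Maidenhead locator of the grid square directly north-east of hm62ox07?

HM62ox18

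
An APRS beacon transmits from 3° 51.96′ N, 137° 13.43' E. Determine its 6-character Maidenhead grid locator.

PJ83ou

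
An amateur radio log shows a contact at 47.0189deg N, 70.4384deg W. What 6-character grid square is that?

FN47sa

Shift to the Maidenhead origin (180°W, 90°S): lon 109.5616, lat 137.0189.
Field: lon ⌊109.5616/20⌋ = 5 → F; lat ⌊137.0189/10⌋ = 13 → N.
Square: lon ⌊9.5616/2⌋ = 4; lat ⌊7.0189/1⌋ = 7.
Subsquare: lon ⌊1.5616/0.0833333⌋ = 18 → s; lat ⌊0.0189/0.0416667⌋ = 0 → a.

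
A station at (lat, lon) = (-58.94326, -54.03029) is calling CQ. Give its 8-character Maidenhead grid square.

Offset from 180°W / 90°S: lon 125.96971°, lat 31.05674°.
Field (20°×10°, letters A–R): lon ⌊125.96971/20⌋ = 6 → G; lat ⌊31.05674/10⌋ = 3 → D.
Square (2°×1°, digits 0–9): lon ⌊5.96971/2⌋ = 2; lat ⌊1.05674/1⌋ = 1.
Subsquare (5′×2.5′, letters a–x): lon ⌊1.96971/0.0833333⌋ = 23 → x; lat ⌊0.05674/0.0416667⌋ = 1 → b.
Extended square (30″×15″, digits 0–9): lon ⌊0.05304/0.00833333⌋ = 6; lat ⌊0.01507/0.00416667⌋ = 3.

GD21xb63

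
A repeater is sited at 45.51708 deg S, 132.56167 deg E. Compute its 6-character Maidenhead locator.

PE64gl

Offset from 180°W / 90°S: lon 312.5617°, lat 44.4829°.
Field: lon ⌊312.5617/20⌋ = 15 → P; lat ⌊44.4829/10⌋ = 4 → E.
Square: lon ⌊12.5617/2⌋ = 6; lat ⌊4.4829/1⌋ = 4.
Subsquare: lon ⌊0.5617/0.0833333⌋ = 6 → g; lat ⌊0.4829/0.0416667⌋ = 11 → l.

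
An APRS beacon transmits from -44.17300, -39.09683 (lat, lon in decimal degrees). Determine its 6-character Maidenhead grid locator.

HE05kt

Offset from 180°W / 90°S: lon 140.9032°, lat 45.8270°.
Field: 140.9032/20 → 7 → H, 45.8270/10 → 4 → E; chars HE.
Square: 0.9032/2 → 0, 5.8270/1 → 5; chars 05.
Subsquare: 0.9032/0.0833333 → 10 → k, 0.8270/0.0416667 → 19 → t; chars kt.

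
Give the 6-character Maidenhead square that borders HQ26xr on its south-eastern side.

HQ36aq

Longitude subsquare x = 23; +1 → 24, wraps to 0 = a, carry into square.
Longitude square 2; +1 → 3.
Latitude subsquare r = 17; −1 → 16 = q.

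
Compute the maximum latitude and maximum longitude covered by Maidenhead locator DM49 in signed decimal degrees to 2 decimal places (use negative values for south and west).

40.00, -110.00

Field D=3, M=12: +3·20° lon, +12·10° lat → SW at lon -120°, lat 30°.
Square 4, 9: +4·2° lon, +9·1° lat → SW at lon -112°, lat 39°.
Cell spans 2° lon × 1° lat. NE corner is SW corner plus one full cell.
latitude 40.00, longitude -110.00.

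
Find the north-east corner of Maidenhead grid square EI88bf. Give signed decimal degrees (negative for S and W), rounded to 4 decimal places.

Field E=4, I=8: +4·20° lon, +8·10° lat → SW at lon -100°, lat -10°.
Square 8, 8: +8·2° lon, +8·1° lat → SW at lon -84°, lat -2°.
Subsquare b=1, f=5: +1·0.0833333° lon, +5·0.0416667° lat → SW at lon -83.9167°, lat -1.79167°.
Cell spans 0.0833333° lon × 0.0416667° lat. NE corner is SW corner plus one full cell.
latitude -1.7500, longitude -83.8333.

-1.7500, -83.8333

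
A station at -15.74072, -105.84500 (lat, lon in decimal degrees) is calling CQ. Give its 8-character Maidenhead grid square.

DH74bg82

Shift to the Maidenhead origin (180°W, 90°S): lon 74.15500, lat 74.25928.
Field (20°×10°, letters A–R): lon ⌊74.15500/20⌋ = 3 → D; lat ⌊74.25928/10⌋ = 7 → H.
Square (2°×1°, digits 0–9): lon ⌊14.15500/2⌋ = 7; lat ⌊4.25928/1⌋ = 4.
Subsquare (5′×2.5′, letters a–x): lon ⌊0.15500/0.0833333⌋ = 1 → b; lat ⌊0.25928/0.0416667⌋ = 6 → g.
Extended square (30″×15″, digits 0–9): lon ⌊0.07167/0.00833333⌋ = 8; lat ⌊0.00928/0.00416667⌋ = 2.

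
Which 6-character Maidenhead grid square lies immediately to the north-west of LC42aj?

LC32xk

Longitude subsquare a = 0; −1 → -1, wraps to 23 = x, carry into square.
Longitude square 4; −1 → 3.
Latitude subsquare j = 9; +1 → 10 = k.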